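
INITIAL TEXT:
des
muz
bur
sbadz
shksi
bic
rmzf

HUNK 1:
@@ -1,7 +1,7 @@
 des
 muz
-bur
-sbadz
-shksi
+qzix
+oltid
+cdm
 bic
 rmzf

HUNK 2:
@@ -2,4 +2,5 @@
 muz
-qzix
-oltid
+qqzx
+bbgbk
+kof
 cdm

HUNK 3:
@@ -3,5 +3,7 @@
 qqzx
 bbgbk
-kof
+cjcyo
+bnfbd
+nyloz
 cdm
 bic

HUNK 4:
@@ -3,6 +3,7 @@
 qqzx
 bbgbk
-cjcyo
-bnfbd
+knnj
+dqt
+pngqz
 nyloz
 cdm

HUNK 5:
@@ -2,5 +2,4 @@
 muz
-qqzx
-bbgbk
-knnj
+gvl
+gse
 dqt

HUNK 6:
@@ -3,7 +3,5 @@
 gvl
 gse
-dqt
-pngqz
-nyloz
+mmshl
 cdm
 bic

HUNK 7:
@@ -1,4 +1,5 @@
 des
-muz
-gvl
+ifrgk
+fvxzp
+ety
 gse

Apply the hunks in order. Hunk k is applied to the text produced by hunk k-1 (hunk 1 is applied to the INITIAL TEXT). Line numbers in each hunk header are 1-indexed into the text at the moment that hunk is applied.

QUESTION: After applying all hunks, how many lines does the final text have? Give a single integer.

Hunk 1: at line 1 remove [bur,sbadz,shksi] add [qzix,oltid,cdm] -> 7 lines: des muz qzix oltid cdm bic rmzf
Hunk 2: at line 2 remove [qzix,oltid] add [qqzx,bbgbk,kof] -> 8 lines: des muz qqzx bbgbk kof cdm bic rmzf
Hunk 3: at line 3 remove [kof] add [cjcyo,bnfbd,nyloz] -> 10 lines: des muz qqzx bbgbk cjcyo bnfbd nyloz cdm bic rmzf
Hunk 4: at line 3 remove [cjcyo,bnfbd] add [knnj,dqt,pngqz] -> 11 lines: des muz qqzx bbgbk knnj dqt pngqz nyloz cdm bic rmzf
Hunk 5: at line 2 remove [qqzx,bbgbk,knnj] add [gvl,gse] -> 10 lines: des muz gvl gse dqt pngqz nyloz cdm bic rmzf
Hunk 6: at line 3 remove [dqt,pngqz,nyloz] add [mmshl] -> 8 lines: des muz gvl gse mmshl cdm bic rmzf
Hunk 7: at line 1 remove [muz,gvl] add [ifrgk,fvxzp,ety] -> 9 lines: des ifrgk fvxzp ety gse mmshl cdm bic rmzf
Final line count: 9

Answer: 9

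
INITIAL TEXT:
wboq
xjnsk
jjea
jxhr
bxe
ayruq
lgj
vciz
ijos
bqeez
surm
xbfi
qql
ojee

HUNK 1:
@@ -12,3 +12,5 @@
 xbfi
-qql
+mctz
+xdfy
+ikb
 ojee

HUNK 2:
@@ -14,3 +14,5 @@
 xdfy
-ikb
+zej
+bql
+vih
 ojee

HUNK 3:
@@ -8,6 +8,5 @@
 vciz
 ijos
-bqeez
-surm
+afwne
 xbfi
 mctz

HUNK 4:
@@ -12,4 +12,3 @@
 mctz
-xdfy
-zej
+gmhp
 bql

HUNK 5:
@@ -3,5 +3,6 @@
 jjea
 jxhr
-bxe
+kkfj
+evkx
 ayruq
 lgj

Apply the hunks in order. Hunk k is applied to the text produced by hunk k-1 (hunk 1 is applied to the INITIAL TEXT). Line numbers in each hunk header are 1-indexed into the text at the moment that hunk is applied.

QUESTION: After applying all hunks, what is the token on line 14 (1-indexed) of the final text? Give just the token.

Hunk 1: at line 12 remove [qql] add [mctz,xdfy,ikb] -> 16 lines: wboq xjnsk jjea jxhr bxe ayruq lgj vciz ijos bqeez surm xbfi mctz xdfy ikb ojee
Hunk 2: at line 14 remove [ikb] add [zej,bql,vih] -> 18 lines: wboq xjnsk jjea jxhr bxe ayruq lgj vciz ijos bqeez surm xbfi mctz xdfy zej bql vih ojee
Hunk 3: at line 8 remove [bqeez,surm] add [afwne] -> 17 lines: wboq xjnsk jjea jxhr bxe ayruq lgj vciz ijos afwne xbfi mctz xdfy zej bql vih ojee
Hunk 4: at line 12 remove [xdfy,zej] add [gmhp] -> 16 lines: wboq xjnsk jjea jxhr bxe ayruq lgj vciz ijos afwne xbfi mctz gmhp bql vih ojee
Hunk 5: at line 3 remove [bxe] add [kkfj,evkx] -> 17 lines: wboq xjnsk jjea jxhr kkfj evkx ayruq lgj vciz ijos afwne xbfi mctz gmhp bql vih ojee
Final line 14: gmhp

Answer: gmhp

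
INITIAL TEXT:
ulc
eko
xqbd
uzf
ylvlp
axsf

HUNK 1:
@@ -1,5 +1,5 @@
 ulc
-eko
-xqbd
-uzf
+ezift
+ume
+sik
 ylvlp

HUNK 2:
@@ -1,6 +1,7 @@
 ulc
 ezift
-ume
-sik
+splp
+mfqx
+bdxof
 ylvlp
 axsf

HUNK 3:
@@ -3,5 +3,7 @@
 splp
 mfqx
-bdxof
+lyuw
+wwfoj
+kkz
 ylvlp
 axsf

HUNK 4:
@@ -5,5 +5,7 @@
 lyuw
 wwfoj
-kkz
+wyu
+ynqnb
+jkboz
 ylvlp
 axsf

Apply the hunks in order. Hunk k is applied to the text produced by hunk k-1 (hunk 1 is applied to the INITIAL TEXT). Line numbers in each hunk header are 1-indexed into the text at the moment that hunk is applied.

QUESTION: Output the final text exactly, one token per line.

Hunk 1: at line 1 remove [eko,xqbd,uzf] add [ezift,ume,sik] -> 6 lines: ulc ezift ume sik ylvlp axsf
Hunk 2: at line 1 remove [ume,sik] add [splp,mfqx,bdxof] -> 7 lines: ulc ezift splp mfqx bdxof ylvlp axsf
Hunk 3: at line 3 remove [bdxof] add [lyuw,wwfoj,kkz] -> 9 lines: ulc ezift splp mfqx lyuw wwfoj kkz ylvlp axsf
Hunk 4: at line 5 remove [kkz] add [wyu,ynqnb,jkboz] -> 11 lines: ulc ezift splp mfqx lyuw wwfoj wyu ynqnb jkboz ylvlp axsf

Answer: ulc
ezift
splp
mfqx
lyuw
wwfoj
wyu
ynqnb
jkboz
ylvlp
axsf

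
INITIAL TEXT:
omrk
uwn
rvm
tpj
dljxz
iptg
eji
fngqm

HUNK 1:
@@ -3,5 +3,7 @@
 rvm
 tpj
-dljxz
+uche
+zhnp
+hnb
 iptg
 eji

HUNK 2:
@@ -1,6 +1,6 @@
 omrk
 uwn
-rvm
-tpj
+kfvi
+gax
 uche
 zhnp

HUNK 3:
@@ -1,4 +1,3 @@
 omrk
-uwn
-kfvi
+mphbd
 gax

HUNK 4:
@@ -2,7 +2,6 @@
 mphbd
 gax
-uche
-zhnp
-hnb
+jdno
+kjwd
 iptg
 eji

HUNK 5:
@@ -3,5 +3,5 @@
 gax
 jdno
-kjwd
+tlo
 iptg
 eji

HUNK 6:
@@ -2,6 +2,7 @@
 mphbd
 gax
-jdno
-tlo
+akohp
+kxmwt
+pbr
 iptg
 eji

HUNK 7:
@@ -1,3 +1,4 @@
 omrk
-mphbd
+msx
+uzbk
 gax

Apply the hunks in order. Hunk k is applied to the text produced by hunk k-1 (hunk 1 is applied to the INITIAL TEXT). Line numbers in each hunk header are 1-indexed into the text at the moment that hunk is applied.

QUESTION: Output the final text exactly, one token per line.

Answer: omrk
msx
uzbk
gax
akohp
kxmwt
pbr
iptg
eji
fngqm

Derivation:
Hunk 1: at line 3 remove [dljxz] add [uche,zhnp,hnb] -> 10 lines: omrk uwn rvm tpj uche zhnp hnb iptg eji fngqm
Hunk 2: at line 1 remove [rvm,tpj] add [kfvi,gax] -> 10 lines: omrk uwn kfvi gax uche zhnp hnb iptg eji fngqm
Hunk 3: at line 1 remove [uwn,kfvi] add [mphbd] -> 9 lines: omrk mphbd gax uche zhnp hnb iptg eji fngqm
Hunk 4: at line 2 remove [uche,zhnp,hnb] add [jdno,kjwd] -> 8 lines: omrk mphbd gax jdno kjwd iptg eji fngqm
Hunk 5: at line 3 remove [kjwd] add [tlo] -> 8 lines: omrk mphbd gax jdno tlo iptg eji fngqm
Hunk 6: at line 2 remove [jdno,tlo] add [akohp,kxmwt,pbr] -> 9 lines: omrk mphbd gax akohp kxmwt pbr iptg eji fngqm
Hunk 7: at line 1 remove [mphbd] add [msx,uzbk] -> 10 lines: omrk msx uzbk gax akohp kxmwt pbr iptg eji fngqm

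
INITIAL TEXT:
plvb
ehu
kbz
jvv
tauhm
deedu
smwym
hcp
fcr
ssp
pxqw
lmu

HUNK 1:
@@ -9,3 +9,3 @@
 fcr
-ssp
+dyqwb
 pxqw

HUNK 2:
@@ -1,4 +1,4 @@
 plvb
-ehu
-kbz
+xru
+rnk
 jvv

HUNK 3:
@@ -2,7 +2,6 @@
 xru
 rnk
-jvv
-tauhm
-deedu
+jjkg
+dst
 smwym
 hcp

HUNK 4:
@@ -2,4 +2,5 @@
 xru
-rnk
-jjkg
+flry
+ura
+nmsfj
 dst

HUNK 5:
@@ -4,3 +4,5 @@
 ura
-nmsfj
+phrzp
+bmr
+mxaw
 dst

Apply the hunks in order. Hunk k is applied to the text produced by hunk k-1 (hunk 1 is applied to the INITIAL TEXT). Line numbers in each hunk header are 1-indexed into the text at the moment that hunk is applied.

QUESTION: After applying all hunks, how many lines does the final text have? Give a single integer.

Hunk 1: at line 9 remove [ssp] add [dyqwb] -> 12 lines: plvb ehu kbz jvv tauhm deedu smwym hcp fcr dyqwb pxqw lmu
Hunk 2: at line 1 remove [ehu,kbz] add [xru,rnk] -> 12 lines: plvb xru rnk jvv tauhm deedu smwym hcp fcr dyqwb pxqw lmu
Hunk 3: at line 2 remove [jvv,tauhm,deedu] add [jjkg,dst] -> 11 lines: plvb xru rnk jjkg dst smwym hcp fcr dyqwb pxqw lmu
Hunk 4: at line 2 remove [rnk,jjkg] add [flry,ura,nmsfj] -> 12 lines: plvb xru flry ura nmsfj dst smwym hcp fcr dyqwb pxqw lmu
Hunk 5: at line 4 remove [nmsfj] add [phrzp,bmr,mxaw] -> 14 lines: plvb xru flry ura phrzp bmr mxaw dst smwym hcp fcr dyqwb pxqw lmu
Final line count: 14

Answer: 14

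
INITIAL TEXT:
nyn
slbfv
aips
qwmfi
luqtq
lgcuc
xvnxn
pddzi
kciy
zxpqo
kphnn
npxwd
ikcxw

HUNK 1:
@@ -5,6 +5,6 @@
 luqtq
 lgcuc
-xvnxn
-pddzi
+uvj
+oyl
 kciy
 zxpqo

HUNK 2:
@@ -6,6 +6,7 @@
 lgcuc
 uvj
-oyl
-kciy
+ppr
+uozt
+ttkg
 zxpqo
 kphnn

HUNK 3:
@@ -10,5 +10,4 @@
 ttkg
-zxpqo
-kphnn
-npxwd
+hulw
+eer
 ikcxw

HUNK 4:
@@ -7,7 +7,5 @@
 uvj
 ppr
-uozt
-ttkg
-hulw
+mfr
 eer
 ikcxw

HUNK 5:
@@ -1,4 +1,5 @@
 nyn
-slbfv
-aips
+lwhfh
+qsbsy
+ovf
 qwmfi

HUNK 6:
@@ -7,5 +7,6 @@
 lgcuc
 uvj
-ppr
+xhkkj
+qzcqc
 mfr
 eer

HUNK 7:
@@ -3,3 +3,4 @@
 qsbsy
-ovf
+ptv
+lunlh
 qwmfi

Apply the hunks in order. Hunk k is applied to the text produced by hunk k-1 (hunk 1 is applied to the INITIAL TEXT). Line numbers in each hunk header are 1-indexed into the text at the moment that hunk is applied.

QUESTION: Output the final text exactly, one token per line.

Hunk 1: at line 5 remove [xvnxn,pddzi] add [uvj,oyl] -> 13 lines: nyn slbfv aips qwmfi luqtq lgcuc uvj oyl kciy zxpqo kphnn npxwd ikcxw
Hunk 2: at line 6 remove [oyl,kciy] add [ppr,uozt,ttkg] -> 14 lines: nyn slbfv aips qwmfi luqtq lgcuc uvj ppr uozt ttkg zxpqo kphnn npxwd ikcxw
Hunk 3: at line 10 remove [zxpqo,kphnn,npxwd] add [hulw,eer] -> 13 lines: nyn slbfv aips qwmfi luqtq lgcuc uvj ppr uozt ttkg hulw eer ikcxw
Hunk 4: at line 7 remove [uozt,ttkg,hulw] add [mfr] -> 11 lines: nyn slbfv aips qwmfi luqtq lgcuc uvj ppr mfr eer ikcxw
Hunk 5: at line 1 remove [slbfv,aips] add [lwhfh,qsbsy,ovf] -> 12 lines: nyn lwhfh qsbsy ovf qwmfi luqtq lgcuc uvj ppr mfr eer ikcxw
Hunk 6: at line 7 remove [ppr] add [xhkkj,qzcqc] -> 13 lines: nyn lwhfh qsbsy ovf qwmfi luqtq lgcuc uvj xhkkj qzcqc mfr eer ikcxw
Hunk 7: at line 3 remove [ovf] add [ptv,lunlh] -> 14 lines: nyn lwhfh qsbsy ptv lunlh qwmfi luqtq lgcuc uvj xhkkj qzcqc mfr eer ikcxw

Answer: nyn
lwhfh
qsbsy
ptv
lunlh
qwmfi
luqtq
lgcuc
uvj
xhkkj
qzcqc
mfr
eer
ikcxw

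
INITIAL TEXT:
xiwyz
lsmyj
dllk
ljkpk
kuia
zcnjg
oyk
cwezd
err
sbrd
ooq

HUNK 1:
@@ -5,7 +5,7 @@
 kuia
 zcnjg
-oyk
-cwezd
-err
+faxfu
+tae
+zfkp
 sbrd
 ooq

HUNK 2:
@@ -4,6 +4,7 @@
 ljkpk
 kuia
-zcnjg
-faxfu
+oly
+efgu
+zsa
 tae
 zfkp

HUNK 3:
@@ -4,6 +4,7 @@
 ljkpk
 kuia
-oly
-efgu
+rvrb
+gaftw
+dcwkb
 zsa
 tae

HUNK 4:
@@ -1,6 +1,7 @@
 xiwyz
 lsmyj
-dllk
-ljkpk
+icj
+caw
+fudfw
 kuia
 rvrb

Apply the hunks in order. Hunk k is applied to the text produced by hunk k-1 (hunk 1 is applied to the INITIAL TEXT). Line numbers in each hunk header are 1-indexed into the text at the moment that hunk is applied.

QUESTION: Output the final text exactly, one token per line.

Hunk 1: at line 5 remove [oyk,cwezd,err] add [faxfu,tae,zfkp] -> 11 lines: xiwyz lsmyj dllk ljkpk kuia zcnjg faxfu tae zfkp sbrd ooq
Hunk 2: at line 4 remove [zcnjg,faxfu] add [oly,efgu,zsa] -> 12 lines: xiwyz lsmyj dllk ljkpk kuia oly efgu zsa tae zfkp sbrd ooq
Hunk 3: at line 4 remove [oly,efgu] add [rvrb,gaftw,dcwkb] -> 13 lines: xiwyz lsmyj dllk ljkpk kuia rvrb gaftw dcwkb zsa tae zfkp sbrd ooq
Hunk 4: at line 1 remove [dllk,ljkpk] add [icj,caw,fudfw] -> 14 lines: xiwyz lsmyj icj caw fudfw kuia rvrb gaftw dcwkb zsa tae zfkp sbrd ooq

Answer: xiwyz
lsmyj
icj
caw
fudfw
kuia
rvrb
gaftw
dcwkb
zsa
tae
zfkp
sbrd
ooq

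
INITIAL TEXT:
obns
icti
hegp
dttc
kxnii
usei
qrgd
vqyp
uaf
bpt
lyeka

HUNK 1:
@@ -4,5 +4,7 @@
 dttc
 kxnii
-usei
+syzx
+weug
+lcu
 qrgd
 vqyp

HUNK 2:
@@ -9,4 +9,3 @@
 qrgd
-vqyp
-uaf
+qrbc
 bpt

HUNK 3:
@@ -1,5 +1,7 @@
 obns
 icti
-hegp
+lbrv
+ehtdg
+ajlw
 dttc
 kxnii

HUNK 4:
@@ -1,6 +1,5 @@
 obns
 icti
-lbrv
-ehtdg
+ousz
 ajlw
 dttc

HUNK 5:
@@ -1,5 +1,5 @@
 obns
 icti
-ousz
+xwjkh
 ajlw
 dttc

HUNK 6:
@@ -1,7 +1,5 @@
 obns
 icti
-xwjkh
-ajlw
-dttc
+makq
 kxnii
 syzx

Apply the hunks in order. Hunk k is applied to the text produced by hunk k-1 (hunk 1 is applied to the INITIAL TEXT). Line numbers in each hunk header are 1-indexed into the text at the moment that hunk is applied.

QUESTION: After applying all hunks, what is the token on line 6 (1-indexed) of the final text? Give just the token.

Hunk 1: at line 4 remove [usei] add [syzx,weug,lcu] -> 13 lines: obns icti hegp dttc kxnii syzx weug lcu qrgd vqyp uaf bpt lyeka
Hunk 2: at line 9 remove [vqyp,uaf] add [qrbc] -> 12 lines: obns icti hegp dttc kxnii syzx weug lcu qrgd qrbc bpt lyeka
Hunk 3: at line 1 remove [hegp] add [lbrv,ehtdg,ajlw] -> 14 lines: obns icti lbrv ehtdg ajlw dttc kxnii syzx weug lcu qrgd qrbc bpt lyeka
Hunk 4: at line 1 remove [lbrv,ehtdg] add [ousz] -> 13 lines: obns icti ousz ajlw dttc kxnii syzx weug lcu qrgd qrbc bpt lyeka
Hunk 5: at line 1 remove [ousz] add [xwjkh] -> 13 lines: obns icti xwjkh ajlw dttc kxnii syzx weug lcu qrgd qrbc bpt lyeka
Hunk 6: at line 1 remove [xwjkh,ajlw,dttc] add [makq] -> 11 lines: obns icti makq kxnii syzx weug lcu qrgd qrbc bpt lyeka
Final line 6: weug

Answer: weug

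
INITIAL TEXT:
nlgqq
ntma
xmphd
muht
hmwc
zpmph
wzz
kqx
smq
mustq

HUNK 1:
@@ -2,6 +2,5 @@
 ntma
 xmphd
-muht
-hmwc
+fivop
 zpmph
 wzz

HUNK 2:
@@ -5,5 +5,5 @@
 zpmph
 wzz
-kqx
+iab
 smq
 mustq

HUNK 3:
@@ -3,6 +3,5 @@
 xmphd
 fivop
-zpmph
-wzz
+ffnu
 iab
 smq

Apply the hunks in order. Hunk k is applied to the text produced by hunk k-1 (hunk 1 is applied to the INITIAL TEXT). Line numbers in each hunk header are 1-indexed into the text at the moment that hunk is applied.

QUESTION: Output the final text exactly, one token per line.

Answer: nlgqq
ntma
xmphd
fivop
ffnu
iab
smq
mustq

Derivation:
Hunk 1: at line 2 remove [muht,hmwc] add [fivop] -> 9 lines: nlgqq ntma xmphd fivop zpmph wzz kqx smq mustq
Hunk 2: at line 5 remove [kqx] add [iab] -> 9 lines: nlgqq ntma xmphd fivop zpmph wzz iab smq mustq
Hunk 3: at line 3 remove [zpmph,wzz] add [ffnu] -> 8 lines: nlgqq ntma xmphd fivop ffnu iab smq mustq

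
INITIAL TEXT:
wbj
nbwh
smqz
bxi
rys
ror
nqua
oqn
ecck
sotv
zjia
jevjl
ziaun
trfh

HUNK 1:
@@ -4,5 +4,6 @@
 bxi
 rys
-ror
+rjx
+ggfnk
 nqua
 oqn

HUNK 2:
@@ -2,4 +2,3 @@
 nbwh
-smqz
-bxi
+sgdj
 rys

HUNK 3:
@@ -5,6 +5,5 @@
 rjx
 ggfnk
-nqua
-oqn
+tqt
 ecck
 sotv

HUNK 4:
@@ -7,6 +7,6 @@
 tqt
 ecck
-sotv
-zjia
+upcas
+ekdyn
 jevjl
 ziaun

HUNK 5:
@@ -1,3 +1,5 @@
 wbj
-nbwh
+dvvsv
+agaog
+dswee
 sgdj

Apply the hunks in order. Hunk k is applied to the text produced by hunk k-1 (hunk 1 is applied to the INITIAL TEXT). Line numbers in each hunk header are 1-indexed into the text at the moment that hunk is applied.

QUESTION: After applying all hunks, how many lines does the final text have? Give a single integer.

Hunk 1: at line 4 remove [ror] add [rjx,ggfnk] -> 15 lines: wbj nbwh smqz bxi rys rjx ggfnk nqua oqn ecck sotv zjia jevjl ziaun trfh
Hunk 2: at line 2 remove [smqz,bxi] add [sgdj] -> 14 lines: wbj nbwh sgdj rys rjx ggfnk nqua oqn ecck sotv zjia jevjl ziaun trfh
Hunk 3: at line 5 remove [nqua,oqn] add [tqt] -> 13 lines: wbj nbwh sgdj rys rjx ggfnk tqt ecck sotv zjia jevjl ziaun trfh
Hunk 4: at line 7 remove [sotv,zjia] add [upcas,ekdyn] -> 13 lines: wbj nbwh sgdj rys rjx ggfnk tqt ecck upcas ekdyn jevjl ziaun trfh
Hunk 5: at line 1 remove [nbwh] add [dvvsv,agaog,dswee] -> 15 lines: wbj dvvsv agaog dswee sgdj rys rjx ggfnk tqt ecck upcas ekdyn jevjl ziaun trfh
Final line count: 15

Answer: 15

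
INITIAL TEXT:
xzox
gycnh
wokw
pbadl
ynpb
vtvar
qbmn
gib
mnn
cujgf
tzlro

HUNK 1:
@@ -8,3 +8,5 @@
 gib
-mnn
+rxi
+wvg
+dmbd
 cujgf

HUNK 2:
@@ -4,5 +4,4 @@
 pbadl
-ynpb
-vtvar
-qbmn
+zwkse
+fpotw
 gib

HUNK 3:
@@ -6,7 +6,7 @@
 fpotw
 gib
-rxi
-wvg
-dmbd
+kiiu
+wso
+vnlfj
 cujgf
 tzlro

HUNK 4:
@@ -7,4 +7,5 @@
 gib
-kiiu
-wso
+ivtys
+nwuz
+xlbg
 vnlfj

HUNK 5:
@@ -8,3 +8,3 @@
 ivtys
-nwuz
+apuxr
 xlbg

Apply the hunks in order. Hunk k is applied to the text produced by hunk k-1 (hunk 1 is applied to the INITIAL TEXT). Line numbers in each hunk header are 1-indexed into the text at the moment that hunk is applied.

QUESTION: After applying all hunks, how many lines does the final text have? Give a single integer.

Hunk 1: at line 8 remove [mnn] add [rxi,wvg,dmbd] -> 13 lines: xzox gycnh wokw pbadl ynpb vtvar qbmn gib rxi wvg dmbd cujgf tzlro
Hunk 2: at line 4 remove [ynpb,vtvar,qbmn] add [zwkse,fpotw] -> 12 lines: xzox gycnh wokw pbadl zwkse fpotw gib rxi wvg dmbd cujgf tzlro
Hunk 3: at line 6 remove [rxi,wvg,dmbd] add [kiiu,wso,vnlfj] -> 12 lines: xzox gycnh wokw pbadl zwkse fpotw gib kiiu wso vnlfj cujgf tzlro
Hunk 4: at line 7 remove [kiiu,wso] add [ivtys,nwuz,xlbg] -> 13 lines: xzox gycnh wokw pbadl zwkse fpotw gib ivtys nwuz xlbg vnlfj cujgf tzlro
Hunk 5: at line 8 remove [nwuz] add [apuxr] -> 13 lines: xzox gycnh wokw pbadl zwkse fpotw gib ivtys apuxr xlbg vnlfj cujgf tzlro
Final line count: 13

Answer: 13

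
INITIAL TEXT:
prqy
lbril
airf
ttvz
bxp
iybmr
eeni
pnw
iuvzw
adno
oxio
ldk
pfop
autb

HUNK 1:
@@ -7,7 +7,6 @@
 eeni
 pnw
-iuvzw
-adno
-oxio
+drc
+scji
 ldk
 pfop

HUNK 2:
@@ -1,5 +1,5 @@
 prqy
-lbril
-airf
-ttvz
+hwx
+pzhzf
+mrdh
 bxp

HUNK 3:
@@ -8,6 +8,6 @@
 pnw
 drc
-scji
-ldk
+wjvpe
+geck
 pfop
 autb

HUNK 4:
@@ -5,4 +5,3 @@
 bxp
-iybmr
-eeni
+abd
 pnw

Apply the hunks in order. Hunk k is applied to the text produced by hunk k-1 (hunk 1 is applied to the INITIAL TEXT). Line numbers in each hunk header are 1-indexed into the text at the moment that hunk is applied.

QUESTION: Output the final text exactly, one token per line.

Answer: prqy
hwx
pzhzf
mrdh
bxp
abd
pnw
drc
wjvpe
geck
pfop
autb

Derivation:
Hunk 1: at line 7 remove [iuvzw,adno,oxio] add [drc,scji] -> 13 lines: prqy lbril airf ttvz bxp iybmr eeni pnw drc scji ldk pfop autb
Hunk 2: at line 1 remove [lbril,airf,ttvz] add [hwx,pzhzf,mrdh] -> 13 lines: prqy hwx pzhzf mrdh bxp iybmr eeni pnw drc scji ldk pfop autb
Hunk 3: at line 8 remove [scji,ldk] add [wjvpe,geck] -> 13 lines: prqy hwx pzhzf mrdh bxp iybmr eeni pnw drc wjvpe geck pfop autb
Hunk 4: at line 5 remove [iybmr,eeni] add [abd] -> 12 lines: prqy hwx pzhzf mrdh bxp abd pnw drc wjvpe geck pfop autb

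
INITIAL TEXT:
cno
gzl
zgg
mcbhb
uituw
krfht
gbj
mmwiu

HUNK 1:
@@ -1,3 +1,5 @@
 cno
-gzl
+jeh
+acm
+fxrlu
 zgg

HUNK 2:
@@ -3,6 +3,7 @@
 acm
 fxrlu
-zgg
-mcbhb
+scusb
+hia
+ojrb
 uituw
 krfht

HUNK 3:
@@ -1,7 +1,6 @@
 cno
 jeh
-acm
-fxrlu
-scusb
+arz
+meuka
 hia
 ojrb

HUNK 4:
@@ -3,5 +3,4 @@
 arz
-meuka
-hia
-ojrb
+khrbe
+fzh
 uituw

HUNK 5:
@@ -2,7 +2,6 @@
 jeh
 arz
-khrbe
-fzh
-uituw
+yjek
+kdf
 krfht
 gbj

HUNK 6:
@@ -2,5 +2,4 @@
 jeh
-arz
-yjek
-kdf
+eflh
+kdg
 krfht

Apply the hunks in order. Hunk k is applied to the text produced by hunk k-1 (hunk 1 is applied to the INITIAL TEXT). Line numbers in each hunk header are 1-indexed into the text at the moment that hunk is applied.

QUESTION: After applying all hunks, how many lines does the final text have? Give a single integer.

Hunk 1: at line 1 remove [gzl] add [jeh,acm,fxrlu] -> 10 lines: cno jeh acm fxrlu zgg mcbhb uituw krfht gbj mmwiu
Hunk 2: at line 3 remove [zgg,mcbhb] add [scusb,hia,ojrb] -> 11 lines: cno jeh acm fxrlu scusb hia ojrb uituw krfht gbj mmwiu
Hunk 3: at line 1 remove [acm,fxrlu,scusb] add [arz,meuka] -> 10 lines: cno jeh arz meuka hia ojrb uituw krfht gbj mmwiu
Hunk 4: at line 3 remove [meuka,hia,ojrb] add [khrbe,fzh] -> 9 lines: cno jeh arz khrbe fzh uituw krfht gbj mmwiu
Hunk 5: at line 2 remove [khrbe,fzh,uituw] add [yjek,kdf] -> 8 lines: cno jeh arz yjek kdf krfht gbj mmwiu
Hunk 6: at line 2 remove [arz,yjek,kdf] add [eflh,kdg] -> 7 lines: cno jeh eflh kdg krfht gbj mmwiu
Final line count: 7

Answer: 7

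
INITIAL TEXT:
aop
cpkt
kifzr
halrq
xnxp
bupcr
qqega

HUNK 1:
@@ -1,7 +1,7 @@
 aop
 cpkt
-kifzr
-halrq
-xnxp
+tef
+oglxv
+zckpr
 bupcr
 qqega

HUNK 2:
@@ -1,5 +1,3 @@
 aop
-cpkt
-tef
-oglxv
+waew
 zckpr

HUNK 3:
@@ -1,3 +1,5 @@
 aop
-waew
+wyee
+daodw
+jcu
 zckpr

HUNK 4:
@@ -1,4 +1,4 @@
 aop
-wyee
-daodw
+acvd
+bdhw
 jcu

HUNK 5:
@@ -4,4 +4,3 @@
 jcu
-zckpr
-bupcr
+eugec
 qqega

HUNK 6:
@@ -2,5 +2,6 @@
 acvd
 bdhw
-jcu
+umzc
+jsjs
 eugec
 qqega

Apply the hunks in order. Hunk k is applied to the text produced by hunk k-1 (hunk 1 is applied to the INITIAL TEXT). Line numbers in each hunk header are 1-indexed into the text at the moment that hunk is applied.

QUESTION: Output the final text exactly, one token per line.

Answer: aop
acvd
bdhw
umzc
jsjs
eugec
qqega

Derivation:
Hunk 1: at line 1 remove [kifzr,halrq,xnxp] add [tef,oglxv,zckpr] -> 7 lines: aop cpkt tef oglxv zckpr bupcr qqega
Hunk 2: at line 1 remove [cpkt,tef,oglxv] add [waew] -> 5 lines: aop waew zckpr bupcr qqega
Hunk 3: at line 1 remove [waew] add [wyee,daodw,jcu] -> 7 lines: aop wyee daodw jcu zckpr bupcr qqega
Hunk 4: at line 1 remove [wyee,daodw] add [acvd,bdhw] -> 7 lines: aop acvd bdhw jcu zckpr bupcr qqega
Hunk 5: at line 4 remove [zckpr,bupcr] add [eugec] -> 6 lines: aop acvd bdhw jcu eugec qqega
Hunk 6: at line 2 remove [jcu] add [umzc,jsjs] -> 7 lines: aop acvd bdhw umzc jsjs eugec qqega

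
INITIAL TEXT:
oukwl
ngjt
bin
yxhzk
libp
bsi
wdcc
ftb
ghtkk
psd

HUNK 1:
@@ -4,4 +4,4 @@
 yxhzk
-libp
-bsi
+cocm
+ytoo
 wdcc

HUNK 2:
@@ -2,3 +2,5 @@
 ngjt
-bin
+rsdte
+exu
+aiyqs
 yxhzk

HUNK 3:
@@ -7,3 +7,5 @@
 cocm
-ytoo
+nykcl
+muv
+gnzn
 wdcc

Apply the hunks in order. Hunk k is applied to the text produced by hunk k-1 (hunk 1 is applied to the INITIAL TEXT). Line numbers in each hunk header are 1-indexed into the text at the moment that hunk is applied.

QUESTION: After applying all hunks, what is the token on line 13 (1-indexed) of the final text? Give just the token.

Hunk 1: at line 4 remove [libp,bsi] add [cocm,ytoo] -> 10 lines: oukwl ngjt bin yxhzk cocm ytoo wdcc ftb ghtkk psd
Hunk 2: at line 2 remove [bin] add [rsdte,exu,aiyqs] -> 12 lines: oukwl ngjt rsdte exu aiyqs yxhzk cocm ytoo wdcc ftb ghtkk psd
Hunk 3: at line 7 remove [ytoo] add [nykcl,muv,gnzn] -> 14 lines: oukwl ngjt rsdte exu aiyqs yxhzk cocm nykcl muv gnzn wdcc ftb ghtkk psd
Final line 13: ghtkk

Answer: ghtkk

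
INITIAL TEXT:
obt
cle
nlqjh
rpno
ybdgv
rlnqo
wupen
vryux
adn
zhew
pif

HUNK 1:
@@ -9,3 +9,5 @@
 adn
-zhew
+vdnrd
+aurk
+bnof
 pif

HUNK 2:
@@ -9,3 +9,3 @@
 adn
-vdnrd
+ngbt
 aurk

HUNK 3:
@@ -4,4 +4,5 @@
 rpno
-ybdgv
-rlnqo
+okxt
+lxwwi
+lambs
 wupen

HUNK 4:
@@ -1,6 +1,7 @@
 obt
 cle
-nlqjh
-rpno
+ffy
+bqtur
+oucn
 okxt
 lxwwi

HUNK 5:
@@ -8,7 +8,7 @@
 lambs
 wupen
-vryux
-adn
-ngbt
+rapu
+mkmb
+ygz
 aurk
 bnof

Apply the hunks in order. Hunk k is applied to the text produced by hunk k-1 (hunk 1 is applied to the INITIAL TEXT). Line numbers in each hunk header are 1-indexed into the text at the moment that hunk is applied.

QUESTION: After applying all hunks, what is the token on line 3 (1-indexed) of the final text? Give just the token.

Answer: ffy

Derivation:
Hunk 1: at line 9 remove [zhew] add [vdnrd,aurk,bnof] -> 13 lines: obt cle nlqjh rpno ybdgv rlnqo wupen vryux adn vdnrd aurk bnof pif
Hunk 2: at line 9 remove [vdnrd] add [ngbt] -> 13 lines: obt cle nlqjh rpno ybdgv rlnqo wupen vryux adn ngbt aurk bnof pif
Hunk 3: at line 4 remove [ybdgv,rlnqo] add [okxt,lxwwi,lambs] -> 14 lines: obt cle nlqjh rpno okxt lxwwi lambs wupen vryux adn ngbt aurk bnof pif
Hunk 4: at line 1 remove [nlqjh,rpno] add [ffy,bqtur,oucn] -> 15 lines: obt cle ffy bqtur oucn okxt lxwwi lambs wupen vryux adn ngbt aurk bnof pif
Hunk 5: at line 8 remove [vryux,adn,ngbt] add [rapu,mkmb,ygz] -> 15 lines: obt cle ffy bqtur oucn okxt lxwwi lambs wupen rapu mkmb ygz aurk bnof pif
Final line 3: ffy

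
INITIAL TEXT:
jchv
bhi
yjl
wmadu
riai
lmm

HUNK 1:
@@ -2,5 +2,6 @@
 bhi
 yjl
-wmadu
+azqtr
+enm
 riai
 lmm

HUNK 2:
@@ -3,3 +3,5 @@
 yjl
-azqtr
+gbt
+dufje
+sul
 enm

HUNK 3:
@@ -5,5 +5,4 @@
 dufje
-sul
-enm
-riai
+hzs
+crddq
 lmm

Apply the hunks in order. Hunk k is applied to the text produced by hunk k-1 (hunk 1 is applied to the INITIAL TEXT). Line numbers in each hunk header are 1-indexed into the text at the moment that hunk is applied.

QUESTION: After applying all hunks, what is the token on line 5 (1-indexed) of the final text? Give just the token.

Answer: dufje

Derivation:
Hunk 1: at line 2 remove [wmadu] add [azqtr,enm] -> 7 lines: jchv bhi yjl azqtr enm riai lmm
Hunk 2: at line 3 remove [azqtr] add [gbt,dufje,sul] -> 9 lines: jchv bhi yjl gbt dufje sul enm riai lmm
Hunk 3: at line 5 remove [sul,enm,riai] add [hzs,crddq] -> 8 lines: jchv bhi yjl gbt dufje hzs crddq lmm
Final line 5: dufje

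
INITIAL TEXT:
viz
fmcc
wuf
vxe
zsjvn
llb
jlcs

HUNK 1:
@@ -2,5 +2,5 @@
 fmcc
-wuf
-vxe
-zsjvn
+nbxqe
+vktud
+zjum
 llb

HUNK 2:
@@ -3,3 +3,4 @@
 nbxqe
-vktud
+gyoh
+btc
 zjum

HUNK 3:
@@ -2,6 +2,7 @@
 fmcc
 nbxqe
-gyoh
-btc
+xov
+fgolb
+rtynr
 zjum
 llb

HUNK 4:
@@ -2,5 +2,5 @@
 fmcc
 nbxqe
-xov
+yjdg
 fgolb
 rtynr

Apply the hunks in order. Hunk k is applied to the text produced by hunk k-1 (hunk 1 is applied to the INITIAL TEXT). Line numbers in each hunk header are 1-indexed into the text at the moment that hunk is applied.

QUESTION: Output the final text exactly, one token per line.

Hunk 1: at line 2 remove [wuf,vxe,zsjvn] add [nbxqe,vktud,zjum] -> 7 lines: viz fmcc nbxqe vktud zjum llb jlcs
Hunk 2: at line 3 remove [vktud] add [gyoh,btc] -> 8 lines: viz fmcc nbxqe gyoh btc zjum llb jlcs
Hunk 3: at line 2 remove [gyoh,btc] add [xov,fgolb,rtynr] -> 9 lines: viz fmcc nbxqe xov fgolb rtynr zjum llb jlcs
Hunk 4: at line 2 remove [xov] add [yjdg] -> 9 lines: viz fmcc nbxqe yjdg fgolb rtynr zjum llb jlcs

Answer: viz
fmcc
nbxqe
yjdg
fgolb
rtynr
zjum
llb
jlcs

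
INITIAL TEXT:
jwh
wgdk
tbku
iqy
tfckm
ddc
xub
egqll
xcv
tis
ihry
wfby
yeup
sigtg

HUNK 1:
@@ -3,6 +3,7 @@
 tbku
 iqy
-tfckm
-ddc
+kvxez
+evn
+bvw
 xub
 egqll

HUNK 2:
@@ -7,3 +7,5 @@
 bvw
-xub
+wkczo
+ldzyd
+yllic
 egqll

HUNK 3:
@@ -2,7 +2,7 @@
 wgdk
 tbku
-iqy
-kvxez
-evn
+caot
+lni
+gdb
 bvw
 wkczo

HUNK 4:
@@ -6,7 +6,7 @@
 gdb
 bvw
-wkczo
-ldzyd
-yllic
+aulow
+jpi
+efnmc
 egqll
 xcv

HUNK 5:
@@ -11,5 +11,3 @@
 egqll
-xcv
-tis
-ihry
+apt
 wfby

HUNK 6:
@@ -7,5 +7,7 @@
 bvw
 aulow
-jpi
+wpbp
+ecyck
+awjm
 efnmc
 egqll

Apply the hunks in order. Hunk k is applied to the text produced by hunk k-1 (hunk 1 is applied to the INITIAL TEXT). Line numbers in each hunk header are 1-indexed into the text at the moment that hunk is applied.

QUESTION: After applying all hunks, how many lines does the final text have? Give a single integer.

Answer: 17

Derivation:
Hunk 1: at line 3 remove [tfckm,ddc] add [kvxez,evn,bvw] -> 15 lines: jwh wgdk tbku iqy kvxez evn bvw xub egqll xcv tis ihry wfby yeup sigtg
Hunk 2: at line 7 remove [xub] add [wkczo,ldzyd,yllic] -> 17 lines: jwh wgdk tbku iqy kvxez evn bvw wkczo ldzyd yllic egqll xcv tis ihry wfby yeup sigtg
Hunk 3: at line 2 remove [iqy,kvxez,evn] add [caot,lni,gdb] -> 17 lines: jwh wgdk tbku caot lni gdb bvw wkczo ldzyd yllic egqll xcv tis ihry wfby yeup sigtg
Hunk 4: at line 6 remove [wkczo,ldzyd,yllic] add [aulow,jpi,efnmc] -> 17 lines: jwh wgdk tbku caot lni gdb bvw aulow jpi efnmc egqll xcv tis ihry wfby yeup sigtg
Hunk 5: at line 11 remove [xcv,tis,ihry] add [apt] -> 15 lines: jwh wgdk tbku caot lni gdb bvw aulow jpi efnmc egqll apt wfby yeup sigtg
Hunk 6: at line 7 remove [jpi] add [wpbp,ecyck,awjm] -> 17 lines: jwh wgdk tbku caot lni gdb bvw aulow wpbp ecyck awjm efnmc egqll apt wfby yeup sigtg
Final line count: 17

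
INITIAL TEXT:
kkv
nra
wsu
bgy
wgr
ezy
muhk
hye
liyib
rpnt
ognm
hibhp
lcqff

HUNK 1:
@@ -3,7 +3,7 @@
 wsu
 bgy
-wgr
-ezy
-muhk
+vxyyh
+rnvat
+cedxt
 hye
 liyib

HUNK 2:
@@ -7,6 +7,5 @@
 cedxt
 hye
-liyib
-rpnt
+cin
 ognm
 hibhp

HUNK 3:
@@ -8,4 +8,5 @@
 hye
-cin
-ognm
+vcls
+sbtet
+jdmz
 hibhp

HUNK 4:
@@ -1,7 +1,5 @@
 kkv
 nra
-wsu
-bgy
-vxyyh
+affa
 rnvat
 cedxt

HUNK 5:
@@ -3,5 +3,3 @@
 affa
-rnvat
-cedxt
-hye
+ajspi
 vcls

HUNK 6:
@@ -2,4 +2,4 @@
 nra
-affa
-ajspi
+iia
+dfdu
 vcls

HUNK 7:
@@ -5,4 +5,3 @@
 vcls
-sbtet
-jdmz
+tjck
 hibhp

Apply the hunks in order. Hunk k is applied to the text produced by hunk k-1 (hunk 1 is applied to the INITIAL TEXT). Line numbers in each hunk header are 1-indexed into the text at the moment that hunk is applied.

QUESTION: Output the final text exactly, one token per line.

Answer: kkv
nra
iia
dfdu
vcls
tjck
hibhp
lcqff

Derivation:
Hunk 1: at line 3 remove [wgr,ezy,muhk] add [vxyyh,rnvat,cedxt] -> 13 lines: kkv nra wsu bgy vxyyh rnvat cedxt hye liyib rpnt ognm hibhp lcqff
Hunk 2: at line 7 remove [liyib,rpnt] add [cin] -> 12 lines: kkv nra wsu bgy vxyyh rnvat cedxt hye cin ognm hibhp lcqff
Hunk 3: at line 8 remove [cin,ognm] add [vcls,sbtet,jdmz] -> 13 lines: kkv nra wsu bgy vxyyh rnvat cedxt hye vcls sbtet jdmz hibhp lcqff
Hunk 4: at line 1 remove [wsu,bgy,vxyyh] add [affa] -> 11 lines: kkv nra affa rnvat cedxt hye vcls sbtet jdmz hibhp lcqff
Hunk 5: at line 3 remove [rnvat,cedxt,hye] add [ajspi] -> 9 lines: kkv nra affa ajspi vcls sbtet jdmz hibhp lcqff
Hunk 6: at line 2 remove [affa,ajspi] add [iia,dfdu] -> 9 lines: kkv nra iia dfdu vcls sbtet jdmz hibhp lcqff
Hunk 7: at line 5 remove [sbtet,jdmz] add [tjck] -> 8 lines: kkv nra iia dfdu vcls tjck hibhp lcqff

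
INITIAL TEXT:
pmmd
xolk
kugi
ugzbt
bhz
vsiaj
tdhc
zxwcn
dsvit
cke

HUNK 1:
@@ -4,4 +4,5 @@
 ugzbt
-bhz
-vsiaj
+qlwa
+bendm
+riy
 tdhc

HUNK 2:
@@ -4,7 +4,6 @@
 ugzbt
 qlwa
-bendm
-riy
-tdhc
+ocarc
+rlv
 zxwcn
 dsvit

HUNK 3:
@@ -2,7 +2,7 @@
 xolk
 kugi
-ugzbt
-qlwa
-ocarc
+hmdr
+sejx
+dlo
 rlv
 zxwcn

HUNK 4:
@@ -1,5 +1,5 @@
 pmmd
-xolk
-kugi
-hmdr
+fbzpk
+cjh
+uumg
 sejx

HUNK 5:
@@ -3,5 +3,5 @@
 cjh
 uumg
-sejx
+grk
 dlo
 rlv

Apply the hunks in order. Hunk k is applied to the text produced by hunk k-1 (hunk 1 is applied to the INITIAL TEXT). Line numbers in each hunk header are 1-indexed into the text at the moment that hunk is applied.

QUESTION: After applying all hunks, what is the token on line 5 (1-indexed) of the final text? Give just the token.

Answer: grk

Derivation:
Hunk 1: at line 4 remove [bhz,vsiaj] add [qlwa,bendm,riy] -> 11 lines: pmmd xolk kugi ugzbt qlwa bendm riy tdhc zxwcn dsvit cke
Hunk 2: at line 4 remove [bendm,riy,tdhc] add [ocarc,rlv] -> 10 lines: pmmd xolk kugi ugzbt qlwa ocarc rlv zxwcn dsvit cke
Hunk 3: at line 2 remove [ugzbt,qlwa,ocarc] add [hmdr,sejx,dlo] -> 10 lines: pmmd xolk kugi hmdr sejx dlo rlv zxwcn dsvit cke
Hunk 4: at line 1 remove [xolk,kugi,hmdr] add [fbzpk,cjh,uumg] -> 10 lines: pmmd fbzpk cjh uumg sejx dlo rlv zxwcn dsvit cke
Hunk 5: at line 3 remove [sejx] add [grk] -> 10 lines: pmmd fbzpk cjh uumg grk dlo rlv zxwcn dsvit cke
Final line 5: grk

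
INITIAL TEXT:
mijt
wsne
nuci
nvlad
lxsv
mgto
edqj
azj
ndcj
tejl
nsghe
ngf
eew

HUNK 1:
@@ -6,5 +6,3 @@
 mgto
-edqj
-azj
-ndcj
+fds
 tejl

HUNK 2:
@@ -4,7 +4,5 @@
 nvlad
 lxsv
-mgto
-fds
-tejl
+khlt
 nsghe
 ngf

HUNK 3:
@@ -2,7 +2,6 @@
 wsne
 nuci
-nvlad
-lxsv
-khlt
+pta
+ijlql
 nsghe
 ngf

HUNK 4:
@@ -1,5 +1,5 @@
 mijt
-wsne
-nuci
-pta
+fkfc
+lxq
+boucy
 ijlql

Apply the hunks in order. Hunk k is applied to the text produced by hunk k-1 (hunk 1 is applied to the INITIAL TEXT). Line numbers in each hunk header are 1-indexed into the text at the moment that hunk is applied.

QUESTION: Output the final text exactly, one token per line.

Hunk 1: at line 6 remove [edqj,azj,ndcj] add [fds] -> 11 lines: mijt wsne nuci nvlad lxsv mgto fds tejl nsghe ngf eew
Hunk 2: at line 4 remove [mgto,fds,tejl] add [khlt] -> 9 lines: mijt wsne nuci nvlad lxsv khlt nsghe ngf eew
Hunk 3: at line 2 remove [nvlad,lxsv,khlt] add [pta,ijlql] -> 8 lines: mijt wsne nuci pta ijlql nsghe ngf eew
Hunk 4: at line 1 remove [wsne,nuci,pta] add [fkfc,lxq,boucy] -> 8 lines: mijt fkfc lxq boucy ijlql nsghe ngf eew

Answer: mijt
fkfc
lxq
boucy
ijlql
nsghe
ngf
eew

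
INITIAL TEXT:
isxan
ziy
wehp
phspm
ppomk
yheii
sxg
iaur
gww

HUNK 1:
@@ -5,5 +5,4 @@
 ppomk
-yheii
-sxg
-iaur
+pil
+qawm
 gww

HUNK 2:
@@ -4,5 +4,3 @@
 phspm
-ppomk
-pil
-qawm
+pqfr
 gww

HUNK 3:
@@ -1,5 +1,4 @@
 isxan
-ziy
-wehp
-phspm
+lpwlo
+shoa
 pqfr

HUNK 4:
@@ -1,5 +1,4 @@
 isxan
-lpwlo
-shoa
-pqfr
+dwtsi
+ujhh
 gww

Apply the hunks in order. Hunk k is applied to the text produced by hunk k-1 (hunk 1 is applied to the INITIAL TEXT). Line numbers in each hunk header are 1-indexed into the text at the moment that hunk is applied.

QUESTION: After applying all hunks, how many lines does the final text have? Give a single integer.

Answer: 4

Derivation:
Hunk 1: at line 5 remove [yheii,sxg,iaur] add [pil,qawm] -> 8 lines: isxan ziy wehp phspm ppomk pil qawm gww
Hunk 2: at line 4 remove [ppomk,pil,qawm] add [pqfr] -> 6 lines: isxan ziy wehp phspm pqfr gww
Hunk 3: at line 1 remove [ziy,wehp,phspm] add [lpwlo,shoa] -> 5 lines: isxan lpwlo shoa pqfr gww
Hunk 4: at line 1 remove [lpwlo,shoa,pqfr] add [dwtsi,ujhh] -> 4 lines: isxan dwtsi ujhh gww
Final line count: 4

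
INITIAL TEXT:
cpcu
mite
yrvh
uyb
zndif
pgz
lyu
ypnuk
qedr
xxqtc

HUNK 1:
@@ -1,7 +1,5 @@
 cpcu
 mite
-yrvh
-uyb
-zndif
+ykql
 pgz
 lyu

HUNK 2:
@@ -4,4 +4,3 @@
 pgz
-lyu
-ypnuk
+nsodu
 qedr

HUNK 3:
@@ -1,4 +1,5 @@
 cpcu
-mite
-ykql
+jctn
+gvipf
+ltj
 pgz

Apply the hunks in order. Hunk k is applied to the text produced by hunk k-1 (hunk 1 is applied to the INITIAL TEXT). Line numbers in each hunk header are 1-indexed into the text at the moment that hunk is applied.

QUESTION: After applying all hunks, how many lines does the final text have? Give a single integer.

Hunk 1: at line 1 remove [yrvh,uyb,zndif] add [ykql] -> 8 lines: cpcu mite ykql pgz lyu ypnuk qedr xxqtc
Hunk 2: at line 4 remove [lyu,ypnuk] add [nsodu] -> 7 lines: cpcu mite ykql pgz nsodu qedr xxqtc
Hunk 3: at line 1 remove [mite,ykql] add [jctn,gvipf,ltj] -> 8 lines: cpcu jctn gvipf ltj pgz nsodu qedr xxqtc
Final line count: 8

Answer: 8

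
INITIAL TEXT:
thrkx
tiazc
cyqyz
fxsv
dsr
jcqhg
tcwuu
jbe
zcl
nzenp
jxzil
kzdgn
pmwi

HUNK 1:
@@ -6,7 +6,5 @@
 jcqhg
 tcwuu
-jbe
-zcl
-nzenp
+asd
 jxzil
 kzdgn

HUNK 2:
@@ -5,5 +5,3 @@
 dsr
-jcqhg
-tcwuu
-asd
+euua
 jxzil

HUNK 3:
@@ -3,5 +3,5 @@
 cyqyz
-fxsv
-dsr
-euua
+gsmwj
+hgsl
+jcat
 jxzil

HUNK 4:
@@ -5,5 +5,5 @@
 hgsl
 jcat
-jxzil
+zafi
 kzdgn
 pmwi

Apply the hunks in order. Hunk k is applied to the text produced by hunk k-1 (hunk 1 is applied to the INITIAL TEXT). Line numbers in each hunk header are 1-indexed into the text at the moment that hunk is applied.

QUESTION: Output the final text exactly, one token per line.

Hunk 1: at line 6 remove [jbe,zcl,nzenp] add [asd] -> 11 lines: thrkx tiazc cyqyz fxsv dsr jcqhg tcwuu asd jxzil kzdgn pmwi
Hunk 2: at line 5 remove [jcqhg,tcwuu,asd] add [euua] -> 9 lines: thrkx tiazc cyqyz fxsv dsr euua jxzil kzdgn pmwi
Hunk 3: at line 3 remove [fxsv,dsr,euua] add [gsmwj,hgsl,jcat] -> 9 lines: thrkx tiazc cyqyz gsmwj hgsl jcat jxzil kzdgn pmwi
Hunk 4: at line 5 remove [jxzil] add [zafi] -> 9 lines: thrkx tiazc cyqyz gsmwj hgsl jcat zafi kzdgn pmwi

Answer: thrkx
tiazc
cyqyz
gsmwj
hgsl
jcat
zafi
kzdgn
pmwi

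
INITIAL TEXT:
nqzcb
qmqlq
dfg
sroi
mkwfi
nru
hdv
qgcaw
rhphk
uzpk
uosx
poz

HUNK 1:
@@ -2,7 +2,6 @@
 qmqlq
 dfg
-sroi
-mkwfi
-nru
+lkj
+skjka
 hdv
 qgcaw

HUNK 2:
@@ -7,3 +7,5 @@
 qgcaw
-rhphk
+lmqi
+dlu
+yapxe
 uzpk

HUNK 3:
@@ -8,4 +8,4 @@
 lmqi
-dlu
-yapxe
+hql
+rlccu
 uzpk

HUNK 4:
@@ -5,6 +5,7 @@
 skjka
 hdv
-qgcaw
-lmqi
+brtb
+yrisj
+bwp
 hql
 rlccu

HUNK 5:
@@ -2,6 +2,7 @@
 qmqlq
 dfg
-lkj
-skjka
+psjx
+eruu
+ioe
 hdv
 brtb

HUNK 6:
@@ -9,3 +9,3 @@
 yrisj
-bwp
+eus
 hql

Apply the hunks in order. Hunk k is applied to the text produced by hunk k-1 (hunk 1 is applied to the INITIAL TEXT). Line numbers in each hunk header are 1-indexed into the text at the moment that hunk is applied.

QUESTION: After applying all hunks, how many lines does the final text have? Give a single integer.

Answer: 15

Derivation:
Hunk 1: at line 2 remove [sroi,mkwfi,nru] add [lkj,skjka] -> 11 lines: nqzcb qmqlq dfg lkj skjka hdv qgcaw rhphk uzpk uosx poz
Hunk 2: at line 7 remove [rhphk] add [lmqi,dlu,yapxe] -> 13 lines: nqzcb qmqlq dfg lkj skjka hdv qgcaw lmqi dlu yapxe uzpk uosx poz
Hunk 3: at line 8 remove [dlu,yapxe] add [hql,rlccu] -> 13 lines: nqzcb qmqlq dfg lkj skjka hdv qgcaw lmqi hql rlccu uzpk uosx poz
Hunk 4: at line 5 remove [qgcaw,lmqi] add [brtb,yrisj,bwp] -> 14 lines: nqzcb qmqlq dfg lkj skjka hdv brtb yrisj bwp hql rlccu uzpk uosx poz
Hunk 5: at line 2 remove [lkj,skjka] add [psjx,eruu,ioe] -> 15 lines: nqzcb qmqlq dfg psjx eruu ioe hdv brtb yrisj bwp hql rlccu uzpk uosx poz
Hunk 6: at line 9 remove [bwp] add [eus] -> 15 lines: nqzcb qmqlq dfg psjx eruu ioe hdv brtb yrisj eus hql rlccu uzpk uosx poz
Final line count: 15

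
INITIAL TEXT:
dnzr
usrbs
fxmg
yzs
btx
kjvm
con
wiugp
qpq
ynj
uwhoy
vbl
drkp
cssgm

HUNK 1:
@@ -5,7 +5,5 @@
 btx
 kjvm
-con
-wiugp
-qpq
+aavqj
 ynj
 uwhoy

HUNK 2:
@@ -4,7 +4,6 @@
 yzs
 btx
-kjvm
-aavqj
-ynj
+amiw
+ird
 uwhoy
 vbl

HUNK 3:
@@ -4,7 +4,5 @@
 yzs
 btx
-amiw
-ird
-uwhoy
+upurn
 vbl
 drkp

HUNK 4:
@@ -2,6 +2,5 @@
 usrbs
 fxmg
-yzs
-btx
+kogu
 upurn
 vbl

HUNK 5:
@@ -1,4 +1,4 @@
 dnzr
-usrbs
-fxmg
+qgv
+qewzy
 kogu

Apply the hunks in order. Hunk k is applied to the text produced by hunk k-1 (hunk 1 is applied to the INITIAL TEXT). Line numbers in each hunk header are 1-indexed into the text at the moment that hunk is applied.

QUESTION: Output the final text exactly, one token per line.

Answer: dnzr
qgv
qewzy
kogu
upurn
vbl
drkp
cssgm

Derivation:
Hunk 1: at line 5 remove [con,wiugp,qpq] add [aavqj] -> 12 lines: dnzr usrbs fxmg yzs btx kjvm aavqj ynj uwhoy vbl drkp cssgm
Hunk 2: at line 4 remove [kjvm,aavqj,ynj] add [amiw,ird] -> 11 lines: dnzr usrbs fxmg yzs btx amiw ird uwhoy vbl drkp cssgm
Hunk 3: at line 4 remove [amiw,ird,uwhoy] add [upurn] -> 9 lines: dnzr usrbs fxmg yzs btx upurn vbl drkp cssgm
Hunk 4: at line 2 remove [yzs,btx] add [kogu] -> 8 lines: dnzr usrbs fxmg kogu upurn vbl drkp cssgm
Hunk 5: at line 1 remove [usrbs,fxmg] add [qgv,qewzy] -> 8 lines: dnzr qgv qewzy kogu upurn vbl drkp cssgm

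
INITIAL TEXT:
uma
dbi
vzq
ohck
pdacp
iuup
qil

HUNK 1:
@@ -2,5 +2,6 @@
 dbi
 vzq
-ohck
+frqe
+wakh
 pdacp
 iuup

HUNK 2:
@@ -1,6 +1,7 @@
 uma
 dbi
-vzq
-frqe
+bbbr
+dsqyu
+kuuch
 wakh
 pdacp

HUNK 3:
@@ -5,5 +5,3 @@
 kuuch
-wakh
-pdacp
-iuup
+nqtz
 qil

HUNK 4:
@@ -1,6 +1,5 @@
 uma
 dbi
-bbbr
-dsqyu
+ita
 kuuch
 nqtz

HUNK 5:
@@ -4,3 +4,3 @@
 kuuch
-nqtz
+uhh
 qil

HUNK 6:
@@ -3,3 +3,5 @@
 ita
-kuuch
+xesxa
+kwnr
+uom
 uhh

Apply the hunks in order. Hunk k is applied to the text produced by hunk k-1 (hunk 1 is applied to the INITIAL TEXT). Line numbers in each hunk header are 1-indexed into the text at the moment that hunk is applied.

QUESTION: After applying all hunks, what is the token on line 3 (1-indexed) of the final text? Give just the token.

Hunk 1: at line 2 remove [ohck] add [frqe,wakh] -> 8 lines: uma dbi vzq frqe wakh pdacp iuup qil
Hunk 2: at line 1 remove [vzq,frqe] add [bbbr,dsqyu,kuuch] -> 9 lines: uma dbi bbbr dsqyu kuuch wakh pdacp iuup qil
Hunk 3: at line 5 remove [wakh,pdacp,iuup] add [nqtz] -> 7 lines: uma dbi bbbr dsqyu kuuch nqtz qil
Hunk 4: at line 1 remove [bbbr,dsqyu] add [ita] -> 6 lines: uma dbi ita kuuch nqtz qil
Hunk 5: at line 4 remove [nqtz] add [uhh] -> 6 lines: uma dbi ita kuuch uhh qil
Hunk 6: at line 3 remove [kuuch] add [xesxa,kwnr,uom] -> 8 lines: uma dbi ita xesxa kwnr uom uhh qil
Final line 3: ita

Answer: ita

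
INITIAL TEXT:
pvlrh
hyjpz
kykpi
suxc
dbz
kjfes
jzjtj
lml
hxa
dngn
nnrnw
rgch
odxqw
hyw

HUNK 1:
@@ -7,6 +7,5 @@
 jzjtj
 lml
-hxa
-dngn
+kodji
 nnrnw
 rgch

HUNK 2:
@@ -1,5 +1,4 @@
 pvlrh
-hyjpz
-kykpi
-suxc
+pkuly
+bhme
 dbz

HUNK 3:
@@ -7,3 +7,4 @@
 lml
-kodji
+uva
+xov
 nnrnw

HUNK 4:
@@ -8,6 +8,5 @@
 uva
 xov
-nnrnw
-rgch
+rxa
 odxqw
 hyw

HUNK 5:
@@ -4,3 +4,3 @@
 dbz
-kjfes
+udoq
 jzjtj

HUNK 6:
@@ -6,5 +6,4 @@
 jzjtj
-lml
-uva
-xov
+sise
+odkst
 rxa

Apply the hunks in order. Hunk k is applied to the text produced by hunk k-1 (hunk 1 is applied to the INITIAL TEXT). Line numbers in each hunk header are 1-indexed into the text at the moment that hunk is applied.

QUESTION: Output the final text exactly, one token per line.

Answer: pvlrh
pkuly
bhme
dbz
udoq
jzjtj
sise
odkst
rxa
odxqw
hyw

Derivation:
Hunk 1: at line 7 remove [hxa,dngn] add [kodji] -> 13 lines: pvlrh hyjpz kykpi suxc dbz kjfes jzjtj lml kodji nnrnw rgch odxqw hyw
Hunk 2: at line 1 remove [hyjpz,kykpi,suxc] add [pkuly,bhme] -> 12 lines: pvlrh pkuly bhme dbz kjfes jzjtj lml kodji nnrnw rgch odxqw hyw
Hunk 3: at line 7 remove [kodji] add [uva,xov] -> 13 lines: pvlrh pkuly bhme dbz kjfes jzjtj lml uva xov nnrnw rgch odxqw hyw
Hunk 4: at line 8 remove [nnrnw,rgch] add [rxa] -> 12 lines: pvlrh pkuly bhme dbz kjfes jzjtj lml uva xov rxa odxqw hyw
Hunk 5: at line 4 remove [kjfes] add [udoq] -> 12 lines: pvlrh pkuly bhme dbz udoq jzjtj lml uva xov rxa odxqw hyw
Hunk 6: at line 6 remove [lml,uva,xov] add [sise,odkst] -> 11 lines: pvlrh pkuly bhme dbz udoq jzjtj sise odkst rxa odxqw hyw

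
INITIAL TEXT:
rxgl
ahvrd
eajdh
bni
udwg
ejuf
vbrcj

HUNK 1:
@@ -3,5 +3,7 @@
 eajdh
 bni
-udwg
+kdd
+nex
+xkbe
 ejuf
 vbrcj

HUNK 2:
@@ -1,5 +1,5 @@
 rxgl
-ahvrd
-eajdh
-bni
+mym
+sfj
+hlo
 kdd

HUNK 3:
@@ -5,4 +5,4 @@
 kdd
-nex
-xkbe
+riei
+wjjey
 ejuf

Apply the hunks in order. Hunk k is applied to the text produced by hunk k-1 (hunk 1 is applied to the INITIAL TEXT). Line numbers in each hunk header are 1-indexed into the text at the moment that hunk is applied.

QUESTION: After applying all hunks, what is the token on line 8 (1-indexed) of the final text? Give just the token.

Answer: ejuf

Derivation:
Hunk 1: at line 3 remove [udwg] add [kdd,nex,xkbe] -> 9 lines: rxgl ahvrd eajdh bni kdd nex xkbe ejuf vbrcj
Hunk 2: at line 1 remove [ahvrd,eajdh,bni] add [mym,sfj,hlo] -> 9 lines: rxgl mym sfj hlo kdd nex xkbe ejuf vbrcj
Hunk 3: at line 5 remove [nex,xkbe] add [riei,wjjey] -> 9 lines: rxgl mym sfj hlo kdd riei wjjey ejuf vbrcj
Final line 8: ejuf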